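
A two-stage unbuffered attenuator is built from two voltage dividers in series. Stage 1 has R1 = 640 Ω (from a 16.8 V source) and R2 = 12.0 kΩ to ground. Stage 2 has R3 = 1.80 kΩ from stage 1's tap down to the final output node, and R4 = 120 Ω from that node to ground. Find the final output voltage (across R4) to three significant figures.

Stage 2 presents R3+R4 = 1920 Ω as a load on stage 1's tap.
Stage 1's lower leg becomes R2‖(R3+R4) = 1655 Ω, so V_mid = 16.8 × 1655/2295 = 12.12 V.
Stage 2 is itself unloaded: V_out = V_mid × R4/(R3+R4) = 12.12 × 120/1920 = 0.757 V.

V_out ≈ 0.757 V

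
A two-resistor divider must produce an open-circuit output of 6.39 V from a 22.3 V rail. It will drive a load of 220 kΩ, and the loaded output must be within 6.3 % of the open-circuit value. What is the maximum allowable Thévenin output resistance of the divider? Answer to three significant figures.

R_th ≤ 14.8 kΩ

Loading drop = R_th/(R_th + R_L) ≤ 0.0630, so R_th ≤ R_L · ε/(1−ε) = 220 kΩ × 0.0630/0.9370 = 14.8 kΩ.
(Any R1, R2 with R2/(R1+R2) = 0.287 and R1‖R2 ≤ 14.8 kΩ will meet the spec.)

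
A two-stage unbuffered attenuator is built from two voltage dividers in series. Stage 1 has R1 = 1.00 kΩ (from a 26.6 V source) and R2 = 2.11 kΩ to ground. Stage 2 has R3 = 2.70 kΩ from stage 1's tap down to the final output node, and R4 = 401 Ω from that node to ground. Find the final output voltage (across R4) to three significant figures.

Stage 2 presents R3+R4 = 3101 Ω as a load on stage 1's tap.
Stage 1's lower leg becomes R2‖(R3+R4) = 1256 Ω, so V_mid = 26.6 × 1256/2256 = 14.81 V.
Stage 2 is itself unloaded: V_out = V_mid × R4/(R3+R4) = 14.81 × 401/3101 = 1.91 V.

V_out ≈ 1.91 V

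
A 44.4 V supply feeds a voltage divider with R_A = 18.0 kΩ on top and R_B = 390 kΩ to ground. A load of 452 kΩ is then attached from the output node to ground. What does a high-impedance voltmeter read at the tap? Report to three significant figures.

V_out ≈ 40.9 V

The load sits in parallel with R_B: R_B‖R_L = (390 × 452) / (390 + 452) = 209.4 kΩ.
V_out = 44.4 × 209.4 / (18.0 + 209.4) = 44.4 × 209.4/227.4 = 40.9 V.
(Unloaded it would have been 42.4 V.)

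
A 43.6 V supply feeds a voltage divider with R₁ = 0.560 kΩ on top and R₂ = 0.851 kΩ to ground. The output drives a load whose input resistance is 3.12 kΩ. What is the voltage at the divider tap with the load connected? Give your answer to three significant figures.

V_out ≈ 23.7 V

The load sits in parallel with R₂: R₂‖R_L = (851 × 3120) / (851 + 3120) = 668.6 Ω.
V_out = 43.6 × 668.6 / (560 + 668.6) = 43.6 × 668.6/1229 = 23.7 V.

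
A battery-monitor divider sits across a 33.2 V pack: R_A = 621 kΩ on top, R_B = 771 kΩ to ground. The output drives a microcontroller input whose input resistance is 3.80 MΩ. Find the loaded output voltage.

V_out ≈ 16.9 V

The load sits in parallel with R_B: R_B‖R_L = (771 × 3800) / (771 + 3800) = 641.0 kΩ.
V_out = 33.2 × 641.0 / (621 + 641.0) = 33.2 × 641.0/1262 = 16.9 V.
(Unloaded it would have been 18.4 V.)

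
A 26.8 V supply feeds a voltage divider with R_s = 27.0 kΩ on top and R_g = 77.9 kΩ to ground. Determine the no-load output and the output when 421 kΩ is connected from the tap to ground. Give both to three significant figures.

Unloaded: 19.9 V; loaded: 19.0 V

Open-circuit: V = 26.8 × 77.9/(27.0 + 77.9) = 19.9 V.
With the load, R_g becomes R_g‖R_L = 65.74 kΩ, so V = 26.8 × 65.74/92.74 = 19.0 V.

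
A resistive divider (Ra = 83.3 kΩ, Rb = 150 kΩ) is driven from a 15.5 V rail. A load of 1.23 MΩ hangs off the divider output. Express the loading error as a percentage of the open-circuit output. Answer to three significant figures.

4.17 %

The divider's output (Thévenin) resistance is Ra‖Rb = 53.56 kΩ.
Fractional drop under load = R_th/(R_th + R_L) = 53.56 / (53.56 + 1230) = 0.04173.
So the output falls by 4.17 %.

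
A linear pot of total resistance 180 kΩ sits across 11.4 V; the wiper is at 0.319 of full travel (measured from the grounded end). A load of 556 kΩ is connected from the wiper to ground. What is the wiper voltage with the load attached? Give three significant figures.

The wiper splits the pot into (1−α)R = 122.6 kΩ above and αR = 57.42 kΩ below.
Lower section ‖ load = 52.05 kΩ.
V_wiper = 11.4 × 52.05/(122.6 + 52.05) = 3.40 V.

V ≈ 3.40 V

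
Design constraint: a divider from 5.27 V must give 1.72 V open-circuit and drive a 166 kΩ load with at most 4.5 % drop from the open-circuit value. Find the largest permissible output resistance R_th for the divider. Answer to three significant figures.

R_th ≤ 7.82 kΩ

Loading drop = R_th/(R_th + R_L) ≤ 0.0450, so R_th ≤ R_L · ε/(1−ε) = 166 kΩ × 0.0450/0.9550 = 7.82 kΩ.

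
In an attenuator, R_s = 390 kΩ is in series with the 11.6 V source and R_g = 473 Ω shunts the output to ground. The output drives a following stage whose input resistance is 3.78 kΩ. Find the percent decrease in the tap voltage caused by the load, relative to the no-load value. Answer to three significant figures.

The divider's output (Thévenin) resistance is R_s‖R_g = 472.4 Ω.
Fractional drop under load = R_th/(R_th + R_L) = 472.4 / (472.4 + 3780) = 0.1111.
So the output falls by 11.1 %.

11.1 %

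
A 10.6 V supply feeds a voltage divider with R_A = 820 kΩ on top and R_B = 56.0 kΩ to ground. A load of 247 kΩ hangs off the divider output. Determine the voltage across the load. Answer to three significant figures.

The load sits in parallel with R_B: R_B‖R_L = (56.0 × 247) / (56.0 + 247) = 45.65 kΩ.
V_out = 10.6 × 45.65 / (820 + 45.65) = 10.6 × 45.65/865.7 = 0.559 V.

V_out ≈ 0.559 V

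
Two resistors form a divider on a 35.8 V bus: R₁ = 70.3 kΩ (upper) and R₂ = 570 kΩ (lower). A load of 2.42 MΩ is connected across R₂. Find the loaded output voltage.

The load sits in parallel with R₂: R₂‖R_L = (570 × 2420) / (570 + 2420) = 461.3 kΩ.
V_out = 35.8 × 461.3 / (70.3 + 461.3) = 35.8 × 461.3/531.6 = 31.1 V.
(Unloaded it would have been 31.9 V.)

V_out ≈ 31.1 V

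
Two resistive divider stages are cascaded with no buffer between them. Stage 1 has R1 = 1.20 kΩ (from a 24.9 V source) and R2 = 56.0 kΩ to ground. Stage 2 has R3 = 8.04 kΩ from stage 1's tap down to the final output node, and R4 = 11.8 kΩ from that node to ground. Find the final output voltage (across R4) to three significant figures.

Stage 2 presents R3+R4 = 19.84 kΩ as a load on stage 1's tap.
Stage 1's lower leg becomes R2‖(R3+R4) = 14.65 kΩ, so V_mid = 24.9 × 14.65/15.85 = 23.01 V.
Stage 2 is itself unloaded: V_out = V_mid × R4/(R3+R4) = 23.01 × 11.8/19.84 = 13.7 V.

V_out ≈ 13.7 V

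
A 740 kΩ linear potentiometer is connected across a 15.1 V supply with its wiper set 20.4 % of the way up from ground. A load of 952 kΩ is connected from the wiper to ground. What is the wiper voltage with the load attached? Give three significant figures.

The wiper splits the pot into (1−α)R = 589.0 kΩ above and αR = 151.0 kΩ below.
Lower section ‖ load = 130.3 kΩ.
V_wiper = 15.1 × 130.3/(589.0 + 130.3) = 2.74 V.

V ≈ 2.74 V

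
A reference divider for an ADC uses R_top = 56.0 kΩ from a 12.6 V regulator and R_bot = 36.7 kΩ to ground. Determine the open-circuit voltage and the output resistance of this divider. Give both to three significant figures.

V_th is the open-circuit tap voltage: 12.6 × 36.7/(56.0 + 36.7) = 4.99 V.
With the supply zeroed, R_top and R_bot appear in parallel from the tap: R_th = R_top‖R_bot = (56.0 × 36.7)/92.70 = 22.2 kΩ.

V_th = 4.99 V, R_th = 22.2 kΩ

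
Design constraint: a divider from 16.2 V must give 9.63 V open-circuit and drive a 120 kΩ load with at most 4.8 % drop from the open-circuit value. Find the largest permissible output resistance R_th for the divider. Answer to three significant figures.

Loading drop = R_th/(R_th + R_L) ≤ 0.0480, so R_th ≤ R_L · ε/(1−ε) = 120 kΩ × 0.0480/0.9520 = 6.05 kΩ.
(Any R1, R2 with R2/(R1+R2) = 0.594 and R1‖R2 ≤ 6.05 kΩ will meet the spec.)

R_th ≤ 6.05 kΩ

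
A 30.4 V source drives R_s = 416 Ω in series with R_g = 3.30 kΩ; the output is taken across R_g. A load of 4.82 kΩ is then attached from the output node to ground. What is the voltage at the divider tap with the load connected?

The load sits in parallel with R_g: R_g‖R_L = (3300 × 4820) / (3300 + 4820) = 1959 Ω.
V_out = 30.4 × 1959 / (416 + 1959) = 30.4 × 1959/2375 = 25.1 V.
(Unloaded it would have been 27.0 V.)

V_out ≈ 25.1 V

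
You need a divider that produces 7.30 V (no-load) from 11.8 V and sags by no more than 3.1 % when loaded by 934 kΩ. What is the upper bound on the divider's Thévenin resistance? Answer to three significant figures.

R_th ≤ 29.9 kΩ

Loading drop = R_th/(R_th + R_L) ≤ 0.0310, so R_th ≤ R_L · ε/(1−ε) = 934 kΩ × 0.0310/0.9690 = 29.9 kΩ.
(Any R1, R2 with R2/(R1+R2) = 0.619 and R1‖R2 ≤ 29.9 kΩ will meet the spec.)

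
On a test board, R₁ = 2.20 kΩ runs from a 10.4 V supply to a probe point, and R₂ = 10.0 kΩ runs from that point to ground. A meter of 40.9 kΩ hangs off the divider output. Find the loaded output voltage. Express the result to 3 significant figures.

V_out ≈ 8.16 V

The load sits in parallel with R₂: R₂‖R_L = (10.0 × 40.9) / (10.0 + 40.9) = 8.035 kΩ.
V_out = 10.4 × 8.035 / (2.20 + 8.035) = 10.4 × 8.035/10.24 = 8.16 V.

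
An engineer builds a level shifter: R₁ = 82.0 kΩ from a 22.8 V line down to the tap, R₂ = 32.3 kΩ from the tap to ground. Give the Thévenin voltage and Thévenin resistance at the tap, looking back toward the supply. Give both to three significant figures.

V_th = 6.44 V, R_th = 23.2 kΩ

V_th is the open-circuit tap voltage: 22.8 × 32.3/(82.0 + 32.3) = 6.44 V.
With the supply zeroed, R₁ and R₂ appear in parallel from the tap: R_th = R₁‖R₂ = (82.0 × 32.3)/114.3 = 23.2 kΩ.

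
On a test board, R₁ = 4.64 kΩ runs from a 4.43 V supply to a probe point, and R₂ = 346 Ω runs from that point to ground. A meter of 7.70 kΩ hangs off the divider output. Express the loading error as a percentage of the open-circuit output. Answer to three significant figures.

The divider's output (Thévenin) resistance is R₁‖R₂ = 322.0 Ω.
Fractional drop under load = R_th/(R_th + R_L) = 322.0 / (322.0 + 7700) = 0.04014.
So the output falls by 4.01 %.

4.01 %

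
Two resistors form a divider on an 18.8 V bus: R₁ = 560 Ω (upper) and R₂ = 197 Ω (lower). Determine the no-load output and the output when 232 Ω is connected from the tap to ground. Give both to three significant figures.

Unloaded: 4.89 V; loaded: 3.00 V

Open-circuit: V = 18.8 × 197/(560 + 197) = 4.89 V.
With the load, R₂ becomes R₂‖R_L = 106.5 Ω, so V = 18.8 × 106.5/666.5 = 3.00 V.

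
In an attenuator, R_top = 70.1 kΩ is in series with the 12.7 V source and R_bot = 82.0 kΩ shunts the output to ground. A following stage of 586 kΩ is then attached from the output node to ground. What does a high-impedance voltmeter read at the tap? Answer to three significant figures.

The load sits in parallel with R_bot: R_bot‖R_L = (82.0 × 586) / (82.0 + 586) = 71.93 kΩ.
V_out = 12.7 × 71.93 / (70.1 + 71.93) = 12.7 × 71.93/142.0 = 6.43 V.
(Unloaded it would have been 6.85 V.)

V_out ≈ 6.43 V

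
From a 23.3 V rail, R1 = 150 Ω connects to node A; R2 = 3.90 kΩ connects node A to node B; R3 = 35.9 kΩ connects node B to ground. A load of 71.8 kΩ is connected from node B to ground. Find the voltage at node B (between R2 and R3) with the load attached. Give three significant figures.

V ≈ 19.9 V

At node B, R3 is in parallel with the load: R3‖R_L = 23930 Ω.
Below node A the resistance is R2 + (R3‖R_L) = 27830 Ω, so V_A = 23.3 × 27830/27980 = 23.18 V.
Then V_B = V_A × (R3‖R_L)/(R2 + R3‖R_L) = 23.18 × 23930/27830 = 19.9 V.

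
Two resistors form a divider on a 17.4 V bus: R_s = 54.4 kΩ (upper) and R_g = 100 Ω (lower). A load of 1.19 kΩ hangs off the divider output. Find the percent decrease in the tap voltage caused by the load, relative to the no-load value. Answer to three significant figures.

The divider's output (Thévenin) resistance is R_s‖R_g = 99.82 Ω.
Fractional drop under load = R_th/(R_th + R_L) = 99.82 / (99.82 + 1190) = 0.07739.
So the output falls by 7.74 %.

7.74 %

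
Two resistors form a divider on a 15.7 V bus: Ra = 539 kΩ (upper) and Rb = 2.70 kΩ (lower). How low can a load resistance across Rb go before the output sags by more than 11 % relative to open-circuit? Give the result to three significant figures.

R_L(min) ≈ 21.7 kΩ

Output resistance R_th = Ra‖Rb = (539 × 2.70)/541.7 = 2.687 kΩ.
The fractional drop is R_th/(R_th + R_L); requiring this ≤ 0.110 gives R_L ≥ R_th(1/0.110 − 1) = 2.687 × 8.091 = 21.7 kΩ.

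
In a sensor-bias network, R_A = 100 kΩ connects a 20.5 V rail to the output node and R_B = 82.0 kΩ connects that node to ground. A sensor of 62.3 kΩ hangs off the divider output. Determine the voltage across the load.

The load sits in parallel with R_B: R_B‖R_L = (82.0 × 62.3) / (82.0 + 62.3) = 35.40 kΩ.
V_out = 20.5 × 35.40 / (100 + 35.40) = 20.5 × 35.40/135.4 = 5.36 V.
(Unloaded it would have been 9.24 V.)

V_out ≈ 5.36 V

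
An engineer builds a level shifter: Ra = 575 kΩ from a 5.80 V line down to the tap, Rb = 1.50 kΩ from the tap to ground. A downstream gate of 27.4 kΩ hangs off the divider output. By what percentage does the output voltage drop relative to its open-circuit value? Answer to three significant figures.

The divider's output (Thévenin) resistance is Ra‖Rb = 1.496 kΩ.
Fractional drop under load = R_th/(R_th + R_L) = 1.496 / (1.496 + 27.4) = 0.05178.
So the output falls by 5.18 %.

5.18 %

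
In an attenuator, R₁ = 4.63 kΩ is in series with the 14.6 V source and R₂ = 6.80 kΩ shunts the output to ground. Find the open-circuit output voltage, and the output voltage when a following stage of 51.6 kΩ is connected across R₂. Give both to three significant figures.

Open-circuit: V = 14.6 × 6.80/(4.63 + 6.80) = 8.69 V.
With the load, R₂ becomes R₂‖R_L = 6.008 kΩ, so V = 14.6 × 6.008/10.64 = 8.25 V.

Unloaded: 8.69 V; loaded: 8.25 V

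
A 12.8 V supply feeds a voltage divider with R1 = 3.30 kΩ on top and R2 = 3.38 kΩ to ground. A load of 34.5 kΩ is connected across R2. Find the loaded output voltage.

The load sits in parallel with R2: R2‖R_L = (3.38 × 34.5) / (3.38 + 34.5) = 3.078 kΩ.
V_out = 12.8 × 3.078 / (3.30 + 3.078) = 12.8 × 3.078/6.378 = 6.18 V.
(Unloaded it would have been 6.48 V.)

V_out ≈ 6.18 V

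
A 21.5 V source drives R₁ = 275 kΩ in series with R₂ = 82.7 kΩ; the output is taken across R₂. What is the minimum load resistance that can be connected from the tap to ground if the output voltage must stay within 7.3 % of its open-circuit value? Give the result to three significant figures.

Output resistance R_th = R₁‖R₂ = (275 × 82.7)/357.7 = 63.58 kΩ.
The fractional drop is R_th/(R_th + R_L); requiring this ≤ 0.0730 gives R_L ≥ R_th(1/0.0730 − 1) = 63.58 × 12.70 = 807 kΩ.

R_L(min) ≈ 807 kΩ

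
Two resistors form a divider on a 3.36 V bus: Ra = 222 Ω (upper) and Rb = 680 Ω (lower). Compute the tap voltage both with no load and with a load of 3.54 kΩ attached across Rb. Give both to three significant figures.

Open-circuit: V = 3.36 × 680/(222 + 680) = 2.53 V.
With the load, Rb becomes Rb‖R_L = 570.4 Ω, so V = 3.36 × 570.4/792.4 = 2.42 V.

Unloaded: 2.53 V; loaded: 2.42 V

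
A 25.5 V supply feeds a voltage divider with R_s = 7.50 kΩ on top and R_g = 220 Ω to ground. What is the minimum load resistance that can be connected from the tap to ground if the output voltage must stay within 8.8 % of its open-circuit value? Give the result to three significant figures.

R_L(min) ≈ 2.22 kΩ

Output resistance R_th = R_s‖R_g = (7500 × 220)/7720 = 213.7 Ω.
The fractional drop is R_th/(R_th + R_L); requiring this ≤ 0.0880 gives R_L ≥ R_th(1/0.0880 − 1) = 213.7 × 10.36 = 2.22 kΩ.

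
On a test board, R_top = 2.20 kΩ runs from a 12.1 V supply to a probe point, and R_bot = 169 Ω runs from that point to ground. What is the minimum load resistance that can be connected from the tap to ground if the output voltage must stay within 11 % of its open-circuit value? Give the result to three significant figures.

R_L(min) ≈ 1.27 kΩ

Output resistance R_th = R_top‖R_bot = (2200 × 169)/2369 = 156.9 Ω.
The fractional drop is R_th/(R_th + R_L); requiring this ≤ 0.110 gives R_L ≥ R_th(1/0.110 − 1) = 156.9 × 8.091 = 1.27 kΩ.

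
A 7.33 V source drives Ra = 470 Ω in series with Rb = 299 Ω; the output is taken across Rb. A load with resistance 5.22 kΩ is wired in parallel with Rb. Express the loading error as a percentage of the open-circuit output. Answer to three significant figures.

3.38 %

The divider's output (Thévenin) resistance is Ra‖Rb = 182.7 Ω.
Fractional drop under load = R_th/(R_th + R_L) = 182.7 / (182.7 + 5220) = 0.03382.
So the output falls by 3.38 %.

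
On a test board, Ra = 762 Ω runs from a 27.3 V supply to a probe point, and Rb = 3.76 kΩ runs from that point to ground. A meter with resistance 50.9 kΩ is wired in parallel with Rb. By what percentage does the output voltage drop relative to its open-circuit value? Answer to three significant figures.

The divider's output (Thévenin) resistance is Ra‖Rb = 633.6 Ω.
Fractional drop under load = R_th/(R_th + R_L) = 633.6 / (633.6 + 50900) = 0.01229.
So the output falls by 1.23 %.

1.23 %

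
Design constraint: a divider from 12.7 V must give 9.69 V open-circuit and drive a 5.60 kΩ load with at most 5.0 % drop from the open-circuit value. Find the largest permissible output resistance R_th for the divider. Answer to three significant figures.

R_th ≤ 295 Ω

Loading drop = R_th/(R_th + R_L) ≤ 0.0500, so R_th ≤ R_L · ε/(1−ε) = 5.60 kΩ × 0.0500/0.9500 = 295 Ω.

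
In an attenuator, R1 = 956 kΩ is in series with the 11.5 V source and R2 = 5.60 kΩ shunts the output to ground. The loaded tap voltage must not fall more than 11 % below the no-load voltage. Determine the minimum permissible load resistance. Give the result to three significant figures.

R_L(min) ≈ 45.0 kΩ

Output resistance R_th = R1‖R2 = (956 × 5.60)/961.6 = 5.567 kΩ.
The fractional drop is R_th/(R_th + R_L); requiring this ≤ 0.110 gives R_L ≥ R_th(1/0.110 − 1) = 5.567 × 8.091 = 45.0 kΩ.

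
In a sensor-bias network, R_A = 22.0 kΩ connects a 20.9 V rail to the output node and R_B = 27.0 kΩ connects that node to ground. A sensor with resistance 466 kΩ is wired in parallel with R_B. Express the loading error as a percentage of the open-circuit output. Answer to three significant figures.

2.54 %

The divider's output (Thévenin) resistance is R_A‖R_B = 12.12 kΩ.
Fractional drop under load = R_th/(R_th + R_L) = 12.12 / (12.12 + 466) = 0.02535.
So the output falls by 2.54 %.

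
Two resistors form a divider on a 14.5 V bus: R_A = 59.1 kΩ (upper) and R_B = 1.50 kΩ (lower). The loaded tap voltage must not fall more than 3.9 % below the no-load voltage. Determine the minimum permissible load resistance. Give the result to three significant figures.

Output resistance R_th = R_A‖R_B = (59.1 × 1.50)/60.60 = 1.463 kΩ.
The fractional drop is R_th/(R_th + R_L); requiring this ≤ 0.0390 gives R_L ≥ R_th(1/0.0390 − 1) = 1.463 × 24.64 = 36.0 kΩ.

R_L(min) ≈ 36.0 kΩ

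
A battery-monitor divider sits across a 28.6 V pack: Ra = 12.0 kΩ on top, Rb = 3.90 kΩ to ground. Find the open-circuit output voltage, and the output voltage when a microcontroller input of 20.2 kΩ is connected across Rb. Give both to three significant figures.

Unloaded: 7.02 V; loaded: 6.12 V

Open-circuit: V = 28.6 × 3.90/(12.0 + 3.90) = 7.02 V.
With the load, Rb becomes Rb‖R_L = 3.269 kΩ, so V = 28.6 × 3.269/15.27 = 6.12 V.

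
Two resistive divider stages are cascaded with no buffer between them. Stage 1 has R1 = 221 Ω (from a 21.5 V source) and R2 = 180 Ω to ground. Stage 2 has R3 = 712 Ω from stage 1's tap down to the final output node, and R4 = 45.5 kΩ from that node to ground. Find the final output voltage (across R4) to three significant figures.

V_out ≈ 9.48 V

Stage 2 presents R3+R4 = 46210 Ω as a load on stage 1's tap.
Stage 1's lower leg becomes R2‖(R3+R4) = 179.3 Ω, so V_mid = 21.5 × 179.3/400.3 = 9.630 V.
Stage 2 is itself unloaded: V_out = V_mid × R4/(R3+R4) = 9.630 × 45500/46210 = 9.48 V.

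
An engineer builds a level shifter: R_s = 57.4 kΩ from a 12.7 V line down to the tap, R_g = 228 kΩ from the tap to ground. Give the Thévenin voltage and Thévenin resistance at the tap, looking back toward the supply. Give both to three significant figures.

V_th = 10.1 V, R_th = 45.9 kΩ

V_th is the open-circuit tap voltage: 12.7 × 228/(57.4 + 228) = 10.1 V.
With the supply zeroed, R_s and R_g appear in parallel from the tap: R_th = R_s‖R_g = (57.4 × 228)/285.4 = 45.9 kΩ.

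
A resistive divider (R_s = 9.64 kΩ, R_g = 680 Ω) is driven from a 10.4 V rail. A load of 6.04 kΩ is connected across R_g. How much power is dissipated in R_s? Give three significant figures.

Total resistance from the source is R_s + (R_g‖R_L) = 10250 Ω, so I = 10.4/10250 Ω = 1.015 mA.
P = I²·R_s = (1.015 mA)² × 9.64 kΩ = 9.92 mW.

P ≈ 9.92 mW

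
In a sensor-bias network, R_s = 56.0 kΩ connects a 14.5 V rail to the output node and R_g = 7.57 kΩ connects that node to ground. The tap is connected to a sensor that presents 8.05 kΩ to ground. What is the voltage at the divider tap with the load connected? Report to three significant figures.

V_out ≈ 0.944 V

The load sits in parallel with R_g: R_g‖R_L = (7.57 × 8.05) / (7.57 + 8.05) = 3.901 kΩ.
V_out = 14.5 × 3.901 / (56.0 + 3.901) = 14.5 × 3.901/59.90 = 0.944 V.
(Unloaded it would have been 1.73 V.)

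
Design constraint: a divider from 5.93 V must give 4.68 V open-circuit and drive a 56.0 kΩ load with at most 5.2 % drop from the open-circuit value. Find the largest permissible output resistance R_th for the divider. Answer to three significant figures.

Loading drop = R_th/(R_th + R_L) ≤ 0.0520, so R_th ≤ R_L · ε/(1−ε) = 56.0 kΩ × 0.0520/0.9480 = 3.07 kΩ.
(Any R1, R2 with R2/(R1+R2) = 0.789 and R1‖R2 ≤ 3.07 kΩ will meet the spec.)

R_th ≤ 3.07 kΩ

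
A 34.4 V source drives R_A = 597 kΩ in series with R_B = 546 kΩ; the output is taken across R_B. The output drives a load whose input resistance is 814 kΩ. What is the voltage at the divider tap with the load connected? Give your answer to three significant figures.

V_out ≈ 12.2 V

The load sits in parallel with R_B: R_B‖R_L = (546 × 814) / (546 + 814) = 326.8 kΩ.
V_out = 34.4 × 326.8 / (597 + 326.8) = 34.4 × 326.8/923.8 = 12.2 V.
(Unloaded it would have been 16.4 V.)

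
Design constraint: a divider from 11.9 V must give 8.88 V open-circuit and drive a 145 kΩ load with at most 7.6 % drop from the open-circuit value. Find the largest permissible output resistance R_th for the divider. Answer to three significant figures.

R_th ≤ 11.9 kΩ

Loading drop = R_th/(R_th + R_L) ≤ 0.0760, so R_th ≤ R_L · ε/(1−ε) = 145 kΩ × 0.0760/0.9240 = 11.9 kΩ.
(Any R1, R2 with R2/(R1+R2) = 0.746 and R1‖R2 ≤ 11.9 kΩ will meet the spec.)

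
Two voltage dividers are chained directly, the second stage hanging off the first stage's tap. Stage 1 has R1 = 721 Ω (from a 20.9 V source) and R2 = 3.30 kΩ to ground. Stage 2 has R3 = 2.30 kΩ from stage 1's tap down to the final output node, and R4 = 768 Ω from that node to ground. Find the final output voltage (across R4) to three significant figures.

V_out ≈ 3.60 V

Stage 2 presents R3+R4 = 3068 Ω as a load on stage 1's tap.
Stage 1's lower leg becomes R2‖(R3+R4) = 1590 Ω, so V_mid = 20.9 × 1590/2311 = 14.38 V.
Stage 2 is itself unloaded: V_out = V_mid × R4/(R3+R4) = 14.38 × 768/3068 = 3.60 V.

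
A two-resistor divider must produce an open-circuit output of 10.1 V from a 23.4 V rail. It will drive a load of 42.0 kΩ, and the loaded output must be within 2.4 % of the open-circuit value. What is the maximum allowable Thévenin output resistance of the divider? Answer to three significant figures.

R_th ≤ 1.03 kΩ

Loading drop = R_th/(R_th + R_L) ≤ 0.0240, so R_th ≤ R_L · ε/(1−ε) = 42.0 kΩ × 0.0240/0.9760 = 1.03 kΩ.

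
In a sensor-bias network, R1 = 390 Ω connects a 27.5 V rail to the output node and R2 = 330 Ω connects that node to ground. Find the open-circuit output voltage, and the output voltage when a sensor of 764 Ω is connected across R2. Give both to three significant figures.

Open-circuit: V = 27.5 × 330/(390 + 330) = 12.6 V.
With the load, R2 becomes R2‖R_L = 230.5 Ω, so V = 27.5 × 230.5/620.5 = 10.2 V.

Unloaded: 12.6 V; loaded: 10.2 V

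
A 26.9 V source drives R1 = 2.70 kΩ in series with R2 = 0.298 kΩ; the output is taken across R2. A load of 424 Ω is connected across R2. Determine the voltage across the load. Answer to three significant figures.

V_out ≈ 1.64 V

The load sits in parallel with R2: R2‖R_L = (298 × 424) / (298 + 424) = 175.0 Ω.
V_out = 26.9 × 175.0 / (2700 + 175.0) = 26.9 × 175.0/2875 = 1.64 V.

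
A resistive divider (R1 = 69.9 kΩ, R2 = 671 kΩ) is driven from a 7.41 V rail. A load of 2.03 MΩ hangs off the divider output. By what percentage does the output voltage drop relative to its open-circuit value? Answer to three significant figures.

The divider's output (Thévenin) resistance is R1‖R2 = 63.31 kΩ.
Fractional drop under load = R_th/(R_th + R_L) = 63.31 / (63.31 + 2030) = 0.03024.
So the output falls by 3.02 %.

3.02 %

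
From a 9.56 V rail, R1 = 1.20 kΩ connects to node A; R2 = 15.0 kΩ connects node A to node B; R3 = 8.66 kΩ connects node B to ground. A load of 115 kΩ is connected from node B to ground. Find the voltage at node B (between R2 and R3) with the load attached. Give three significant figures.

V ≈ 3.17 V

At node B, R3 is in parallel with the load: R3‖R_L = 8.054 kΩ.
Below node A the resistance is R2 + (R3‖R_L) = 23.05 kΩ, so V_A = 9.56 × 23.05/24.25 = 9.087 V.
Then V_B = V_A × (R3‖R_L)/(R2 + R3‖R_L) = 9.087 × 8.054/23.05 = 3.17 V.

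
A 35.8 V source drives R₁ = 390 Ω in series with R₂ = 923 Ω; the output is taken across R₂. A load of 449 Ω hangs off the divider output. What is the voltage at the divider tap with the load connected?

The load sits in parallel with R₂: R₂‖R_L = (923 × 449) / (923 + 449) = 302.1 Ω.
V_out = 35.8 × 302.1 / (390 + 302.1) = 35.8 × 302.1/692.1 = 15.6 V.

V_out ≈ 15.6 V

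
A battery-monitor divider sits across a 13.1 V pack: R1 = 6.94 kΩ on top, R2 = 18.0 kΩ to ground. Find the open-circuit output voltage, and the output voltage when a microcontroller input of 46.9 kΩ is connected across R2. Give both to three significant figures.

Unloaded: 9.45 V; loaded: 8.54 V

Open-circuit: V = 13.1 × 18.0/(6.94 + 18.0) = 9.45 V.
With the load, R2 becomes R2‖R_L = 13.01 kΩ, so V = 13.1 × 13.01/19.95 = 8.54 V.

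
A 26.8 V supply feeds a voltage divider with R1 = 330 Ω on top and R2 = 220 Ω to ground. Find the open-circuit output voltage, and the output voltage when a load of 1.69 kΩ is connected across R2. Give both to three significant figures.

Open-circuit: V = 26.8 × 220/(330 + 220) = 10.7 V.
With the load, R2 becomes R2‖R_L = 194.7 Ω, so V = 26.8 × 194.7/524.7 = 9.94 V.

Unloaded: 10.7 V; loaded: 9.94 V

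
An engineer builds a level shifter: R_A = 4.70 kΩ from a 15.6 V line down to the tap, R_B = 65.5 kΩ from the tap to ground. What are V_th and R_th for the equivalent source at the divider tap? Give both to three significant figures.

V_th is the open-circuit tap voltage: 15.6 × 65.5/(4.70 + 65.5) = 14.6 V.
With the supply zeroed, R_A and R_B appear in parallel from the tap: R_th = R_A‖R_B = (4.70 × 65.5)/70.20 = 4.39 kΩ.

V_th = 14.6 V, R_th = 4.39 kΩ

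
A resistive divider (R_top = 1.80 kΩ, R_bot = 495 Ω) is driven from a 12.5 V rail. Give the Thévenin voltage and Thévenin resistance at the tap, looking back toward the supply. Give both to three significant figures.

V_th = 2.70 V, R_th = 388 Ω

V_th is the open-circuit tap voltage: 12.5 × 495/(1800 + 495) = 2.70 V.
With the supply zeroed, R_top and R_bot appear in parallel from the tap: R_th = R_top‖R_bot = (1800 × 495)/2295 = 388 Ω.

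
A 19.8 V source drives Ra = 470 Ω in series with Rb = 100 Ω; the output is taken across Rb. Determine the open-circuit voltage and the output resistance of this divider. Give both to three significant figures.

V_th = 3.47 V, R_th = 82.5 Ω

V_th is the open-circuit tap voltage: 19.8 × 100/(470 + 100) = 3.47 V.
With the supply zeroed, Ra and Rb appear in parallel from the tap: R_th = Ra‖Rb = (470 × 100)/570.0 = 82.5 Ω.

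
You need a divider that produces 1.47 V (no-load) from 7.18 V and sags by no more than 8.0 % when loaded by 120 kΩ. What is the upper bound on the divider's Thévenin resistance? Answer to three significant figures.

R_th ≤ 10.4 kΩ

Loading drop = R_th/(R_th + R_L) ≤ 0.0800, so R_th ≤ R_L · ε/(1−ε) = 120 kΩ × 0.0800/0.9200 = 10.4 kΩ.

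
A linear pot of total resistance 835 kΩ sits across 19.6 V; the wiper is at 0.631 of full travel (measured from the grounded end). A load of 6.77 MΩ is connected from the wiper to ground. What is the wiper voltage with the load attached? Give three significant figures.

The wiper splits the pot into (1−α)R = 308.1 kΩ above and αR = 526.9 kΩ below.
Lower section ‖ load = 488.8 kΩ.
V_wiper = 19.6 × 488.8/(308.1 + 488.8) = 12.0 V.

V ≈ 12.0 V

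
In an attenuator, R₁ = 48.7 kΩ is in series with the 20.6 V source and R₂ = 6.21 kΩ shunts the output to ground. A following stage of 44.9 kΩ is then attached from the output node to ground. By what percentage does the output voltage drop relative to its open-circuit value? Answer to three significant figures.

Unloaded V = 20.6 × 6.21/54.91 = 2.3297 V.
Loaded: R₂‖R_L = 5.455 kΩ, giving V = 20.6 × 5.455/54.16 = 2.0752 V.
Drop = (2.3297 − 2.0752) / 2.3297 = 10.9 %.

10.9 %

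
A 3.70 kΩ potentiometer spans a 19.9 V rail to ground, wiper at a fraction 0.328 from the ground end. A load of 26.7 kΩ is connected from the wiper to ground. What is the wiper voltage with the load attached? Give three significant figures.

V ≈ 6.33 V

The wiper splits the pot into (1−α)R = 2.486 kΩ above and αR = 1.214 kΩ below.
Lower section ‖ load = 1.161 kΩ.
V_wiper = 19.9 × 1.161/(2.486 + 1.161) = 6.33 V.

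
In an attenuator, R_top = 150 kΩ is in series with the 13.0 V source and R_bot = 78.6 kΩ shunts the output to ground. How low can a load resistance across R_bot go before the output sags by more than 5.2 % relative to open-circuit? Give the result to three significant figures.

R_L(min) ≈ 940 kΩ

Output resistance R_th = R_top‖R_bot = (150 × 78.6)/228.6 = 51.57 kΩ.
The fractional drop is R_th/(R_th + R_L); requiring this ≤ 0.0520 gives R_L ≥ R_th(1/0.0520 − 1) = 51.57 × 18.23 = 940 kΩ.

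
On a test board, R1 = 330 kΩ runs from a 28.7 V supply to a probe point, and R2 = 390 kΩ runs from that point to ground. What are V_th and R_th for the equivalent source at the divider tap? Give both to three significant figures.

V_th = 15.5 V, R_th = 179 kΩ

V_th is the open-circuit tap voltage: 28.7 × 390/(330 + 390) = 15.5 V.
With the supply zeroed, R1 and R2 appear in parallel from the tap: R_th = R1‖R2 = (330 × 390)/720.0 = 179 kΩ.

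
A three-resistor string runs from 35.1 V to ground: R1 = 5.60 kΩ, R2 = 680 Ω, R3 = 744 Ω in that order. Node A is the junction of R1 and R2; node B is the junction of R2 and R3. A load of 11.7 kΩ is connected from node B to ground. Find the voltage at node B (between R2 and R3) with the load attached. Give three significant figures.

V ≈ 3.52 V

At node B, R3 is in parallel with the load: R3‖R_L = 699.5 Ω.
Below node A the resistance is R2 + (R3‖R_L) = 1380 Ω, so V_A = 35.1 × 1380/6980 = 6.938 V.
Then V_B = V_A × (R3‖R_L)/(R2 + R3‖R_L) = 6.938 × 699.5/1380 = 3.52 V.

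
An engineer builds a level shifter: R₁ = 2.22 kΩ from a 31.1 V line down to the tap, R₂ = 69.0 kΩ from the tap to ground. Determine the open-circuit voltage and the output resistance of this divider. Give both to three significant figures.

V_th = 30.1 V, R_th = 2.15 kΩ

V_th is the open-circuit tap voltage: 31.1 × 69.0/(2.22 + 69.0) = 30.1 V.
With the supply zeroed, R₁ and R₂ appear in parallel from the tap: R_th = R₁‖R₂ = (2.22 × 69.0)/71.22 = 2.15 kΩ.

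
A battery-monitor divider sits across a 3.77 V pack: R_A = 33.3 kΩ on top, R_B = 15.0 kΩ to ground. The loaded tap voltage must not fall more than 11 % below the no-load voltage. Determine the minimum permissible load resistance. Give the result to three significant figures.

Output resistance R_th = R_A‖R_B = (33.3 × 15.0)/48.30 = 10.34 kΩ.
The fractional drop is R_th/(R_th + R_L); requiring this ≤ 0.110 gives R_L ≥ R_th(1/0.110 − 1) = 10.34 × 8.091 = 83.7 kΩ.

R_L(min) ≈ 83.7 kΩ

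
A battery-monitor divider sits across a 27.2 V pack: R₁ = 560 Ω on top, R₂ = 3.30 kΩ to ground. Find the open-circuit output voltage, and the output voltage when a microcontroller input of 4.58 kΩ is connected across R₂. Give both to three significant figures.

Unloaded: 23.3 V; loaded: 21.1 V

Open-circuit: V = 27.2 × 3300/(560 + 3300) = 23.3 V.
With the load, R₂ becomes R₂‖R_L = 1918 Ω, so V = 27.2 × 1918/2478 = 21.1 V.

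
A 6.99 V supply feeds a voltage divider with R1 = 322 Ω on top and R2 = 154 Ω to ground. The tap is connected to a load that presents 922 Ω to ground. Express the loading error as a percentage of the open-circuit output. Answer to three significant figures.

The divider's output (Thévenin) resistance is R1‖R2 = 104.2 Ω.
Fractional drop under load = R_th/(R_th + R_L) = 104.2 / (104.2 + 922) = 0.1015.
So the output falls by 10.2 %.

10.2 %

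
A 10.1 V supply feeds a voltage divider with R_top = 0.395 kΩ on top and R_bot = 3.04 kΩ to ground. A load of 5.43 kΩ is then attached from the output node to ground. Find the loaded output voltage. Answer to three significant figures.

V_out ≈ 8.40 V

The load sits in parallel with R_bot: R_bot‖R_L = (3040 × 5430) / (3040 + 5430) = 1949 Ω.
V_out = 10.1 × 1949 / (395 + 1949) = 10.1 × 1949/2344 = 8.40 V.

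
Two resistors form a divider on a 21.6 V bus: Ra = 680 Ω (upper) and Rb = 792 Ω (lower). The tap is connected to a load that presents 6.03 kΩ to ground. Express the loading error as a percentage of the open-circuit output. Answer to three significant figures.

5.72 %

The divider's output (Thévenin) resistance is Ra‖Rb = 365.9 Ω.
Fractional drop under load = R_th/(R_th + R_L) = 365.9 / (365.9 + 6030) = 0.05720.
So the output falls by 5.72 %.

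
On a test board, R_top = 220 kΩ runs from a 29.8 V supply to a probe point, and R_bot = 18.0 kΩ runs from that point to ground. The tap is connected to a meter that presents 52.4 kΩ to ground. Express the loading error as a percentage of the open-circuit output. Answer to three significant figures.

Unloaded V = 29.8 × 18.0/238.0 = 2.254 V.
Loaded: R_bot‖R_L = 13.40 kΩ, giving V = 29.8 × 13.40/233.4 = 1.711 V.
Drop = (2.254 − 1.711) / 2.254 = 24.1 %.

24.1 %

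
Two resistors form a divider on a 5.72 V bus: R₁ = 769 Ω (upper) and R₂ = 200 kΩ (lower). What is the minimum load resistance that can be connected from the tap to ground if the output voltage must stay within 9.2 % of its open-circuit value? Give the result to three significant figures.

Output resistance R_th = R₁‖R₂ = (769 × 200000)/200800 = 766.1 Ω.
The fractional drop is R_th/(R_th + R_L); requiring this ≤ 0.0920 gives R_L ≥ R_th(1/0.0920 − 1) = 766.1 × 9.870 = 7.56 kΩ.

R_L(min) ≈ 7.56 kΩ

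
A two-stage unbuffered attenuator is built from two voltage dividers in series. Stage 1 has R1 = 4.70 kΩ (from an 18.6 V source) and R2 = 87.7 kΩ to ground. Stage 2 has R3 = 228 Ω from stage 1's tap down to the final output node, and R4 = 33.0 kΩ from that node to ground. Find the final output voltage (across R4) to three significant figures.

V_out ≈ 15.5 V

Stage 2 presents R3+R4 = 33230 Ω as a load on stage 1's tap.
Stage 1's lower leg becomes R2‖(R3+R4) = 24100 Ω, so V_mid = 18.6 × 24100/28800 = 15.56 V.
Stage 2 is itself unloaded: V_out = V_mid × R4/(R3+R4) = 15.56 × 33000/33230 = 15.5 V.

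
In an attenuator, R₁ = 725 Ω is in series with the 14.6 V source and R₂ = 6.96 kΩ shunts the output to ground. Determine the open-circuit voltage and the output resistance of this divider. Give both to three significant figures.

V_th is the open-circuit tap voltage: 14.6 × 6960/(725 + 6960) = 13.2 V.
With the supply zeroed, R₁ and R₂ appear in parallel from the tap: R_th = R₁‖R₂ = (725 × 6960)/7685 = 657 Ω.

V_th = 13.2 V, R_th = 657 Ω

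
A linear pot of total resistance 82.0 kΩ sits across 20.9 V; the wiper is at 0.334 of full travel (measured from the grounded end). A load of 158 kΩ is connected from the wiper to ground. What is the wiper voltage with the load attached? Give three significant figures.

V ≈ 6.26 V

The wiper splits the pot into (1−α)R = 54.61 kΩ above and αR = 27.39 kΩ below.
Lower section ‖ load = 23.34 kΩ.
V_wiper = 20.9 × 23.34/(54.61 + 23.34) = 6.26 V.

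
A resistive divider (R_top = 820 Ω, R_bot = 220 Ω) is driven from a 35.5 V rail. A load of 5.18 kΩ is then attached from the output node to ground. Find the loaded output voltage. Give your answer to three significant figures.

The load sits in parallel with R_bot: R_bot‖R_L = (220 × 5180) / (220 + 5180) = 211.0 Ω.
V_out = 35.5 × 211.0 / (820 + 211.0) = 35.5 × 211.0/1031 = 7.27 V.
(Unloaded it would have been 7.51 V.)

V_out ≈ 7.27 V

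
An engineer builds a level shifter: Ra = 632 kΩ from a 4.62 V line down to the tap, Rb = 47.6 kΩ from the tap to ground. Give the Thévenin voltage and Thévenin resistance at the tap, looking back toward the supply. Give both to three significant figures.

V_th = 0.324 V, R_th = 44.3 kΩ

V_th is the open-circuit tap voltage: 4.62 × 47.6/(632 + 47.6) = 0.324 V.
With the supply zeroed, Ra and Rb appear in parallel from the tap: R_th = Ra‖Rb = (632 × 47.6)/679.6 = 44.3 kΩ.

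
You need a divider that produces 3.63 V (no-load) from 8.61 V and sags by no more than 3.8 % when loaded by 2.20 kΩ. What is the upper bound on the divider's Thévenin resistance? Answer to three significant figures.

Loading drop = R_th/(R_th + R_L) ≤ 0.0380, so R_th ≤ R_L · ε/(1−ε) = 2.20 kΩ × 0.0380/0.9620 = 86.9 Ω.
(Any R1, R2 with R2/(R1+R2) = 0.422 and R1‖R2 ≤ 86.9 Ω will meet the spec.)

R_th ≤ 86.9 Ω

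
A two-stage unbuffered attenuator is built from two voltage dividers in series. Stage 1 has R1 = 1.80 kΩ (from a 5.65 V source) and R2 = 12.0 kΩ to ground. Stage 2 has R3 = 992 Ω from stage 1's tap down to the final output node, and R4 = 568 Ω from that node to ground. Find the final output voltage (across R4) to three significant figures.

Stage 2 presents R3+R4 = 1560 Ω as a load on stage 1's tap.
Stage 1's lower leg becomes R2‖(R3+R4) = 1381 Ω, so V_mid = 5.65 × 1381/3181 = 2.452 V.
Stage 2 is itself unloaded: V_out = V_mid × R4/(R3+R4) = 2.452 × 568/1560 = 0.893 V.

V_out ≈ 0.893 V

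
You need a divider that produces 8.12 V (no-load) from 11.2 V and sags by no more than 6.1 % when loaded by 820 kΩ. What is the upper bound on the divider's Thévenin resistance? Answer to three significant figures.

R_th ≤ 53.3 kΩ

Loading drop = R_th/(R_th + R_L) ≤ 0.0610, so R_th ≤ R_L · ε/(1−ε) = 820 kΩ × 0.0610/0.9390 = 53.3 kΩ.
(Any R1, R2 with R2/(R1+R2) = 0.725 and R1‖R2 ≤ 53.3 kΩ will meet the spec.)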